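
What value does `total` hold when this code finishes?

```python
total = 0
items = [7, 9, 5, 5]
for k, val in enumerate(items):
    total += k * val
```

Let's trace through this code step by step.

Initialize: total = 0
Initialize: items = [7, 9, 5, 5]
Entering loop: for k, val in enumerate(items):

After execution: total = 34
34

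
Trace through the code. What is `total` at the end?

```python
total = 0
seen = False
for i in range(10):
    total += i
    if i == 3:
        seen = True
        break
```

Let's trace through this code step by step.

Initialize: total = 0
Initialize: seen = False
Entering loop: for i in range(10):

After execution: total = 6
6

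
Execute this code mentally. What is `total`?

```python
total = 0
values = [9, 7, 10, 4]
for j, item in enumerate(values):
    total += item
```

Let's trace through this code step by step.

Initialize: total = 0
Initialize: values = [9, 7, 10, 4]
Entering loop: for j, item in enumerate(values):

After execution: total = 30
30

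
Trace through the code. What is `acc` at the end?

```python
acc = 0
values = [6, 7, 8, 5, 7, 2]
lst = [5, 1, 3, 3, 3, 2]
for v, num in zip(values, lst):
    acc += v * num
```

Let's trace through this code step by step.

Initialize: acc = 0
Initialize: values = [6, 7, 8, 5, 7, 2]
Initialize: lst = [5, 1, 3, 3, 3, 2]
Entering loop: for v, num in zip(values, lst):

After execution: acc = 101
101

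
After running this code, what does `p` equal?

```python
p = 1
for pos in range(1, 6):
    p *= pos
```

Let's trace through this code step by step.

Initialize: p = 1
Entering loop: for pos in range(1, 6):

After execution: p = 120
120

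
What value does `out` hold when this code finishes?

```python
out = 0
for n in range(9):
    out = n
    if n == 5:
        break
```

Let's trace through this code step by step.

Initialize: out = 0
Entering loop: for n in range(9):

After execution: out = 5
5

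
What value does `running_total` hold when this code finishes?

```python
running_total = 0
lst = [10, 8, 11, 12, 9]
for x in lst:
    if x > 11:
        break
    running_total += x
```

Let's trace through this code step by step.

Initialize: running_total = 0
Initialize: lst = [10, 8, 11, 12, 9]
Entering loop: for x in lst:

After execution: running_total = 29
29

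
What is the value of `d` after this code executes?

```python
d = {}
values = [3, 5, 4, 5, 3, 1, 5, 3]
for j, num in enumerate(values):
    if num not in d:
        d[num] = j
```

Let's trace through this code step by step.

Initialize: d = {}
Initialize: values = [3, 5, 4, 5, 3, 1, 5, 3]
Entering loop: for j, num in enumerate(values):

After execution: d = {3: 0, 5: 1, 4: 2, 1: 5}
{3: 0, 5: 1, 4: 2, 1: 5}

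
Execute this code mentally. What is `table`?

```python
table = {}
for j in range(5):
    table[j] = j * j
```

Let's trace through this code step by step.

Initialize: table = {}
Entering loop: for j in range(5):

After execution: table = {0: 0, 1: 1, 2: 4, 3: 9, 4: 16}
{0: 0, 1: 1, 2: 4, 3: 9, 4: 16}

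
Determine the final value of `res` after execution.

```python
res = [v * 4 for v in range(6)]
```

Let's trace through this code step by step.

Initialize: res = [v * 4 for v in range(6)]

After execution: res = [0, 4, 8, 12, 16, 20]
[0, 4, 8, 12, 16, 20]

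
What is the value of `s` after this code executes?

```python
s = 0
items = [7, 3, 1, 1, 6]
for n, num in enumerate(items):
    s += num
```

Let's trace through this code step by step.

Initialize: s = 0
Initialize: items = [7, 3, 1, 1, 6]
Entering loop: for n, num in enumerate(items):

After execution: s = 18
18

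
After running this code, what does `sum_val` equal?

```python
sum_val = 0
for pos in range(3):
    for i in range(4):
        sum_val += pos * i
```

Let's trace through this code step by step.

Initialize: sum_val = 0
Entering loop: for pos in range(3):

After execution: sum_val = 18
18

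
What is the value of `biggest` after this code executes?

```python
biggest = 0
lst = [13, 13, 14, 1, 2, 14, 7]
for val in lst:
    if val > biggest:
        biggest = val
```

Let's trace through this code step by step.

Initialize: biggest = 0
Initialize: lst = [13, 13, 14, 1, 2, 14, 7]
Entering loop: for val in lst:

After execution: biggest = 14
14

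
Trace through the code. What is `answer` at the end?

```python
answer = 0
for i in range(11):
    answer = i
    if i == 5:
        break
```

Let's trace through this code step by step.

Initialize: answer = 0
Entering loop: for i in range(11):

After execution: answer = 5
5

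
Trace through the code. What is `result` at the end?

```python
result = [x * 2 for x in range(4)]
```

Let's trace through this code step by step.

Initialize: result = [x * 2 for x in range(4)]

After execution: result = [0, 2, 4, 6]
[0, 2, 4, 6]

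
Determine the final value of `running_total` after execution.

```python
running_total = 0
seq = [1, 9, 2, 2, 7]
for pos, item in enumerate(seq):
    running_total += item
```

Let's trace through this code step by step.

Initialize: running_total = 0
Initialize: seq = [1, 9, 2, 2, 7]
Entering loop: for pos, item in enumerate(seq):

After execution: running_total = 21
21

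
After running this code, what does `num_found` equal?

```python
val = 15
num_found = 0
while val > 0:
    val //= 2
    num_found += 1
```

Let's trace through this code step by step.

Initialize: val = 15
Initialize: num_found = 0
Entering loop: while val > 0:

After execution: num_found = 4
4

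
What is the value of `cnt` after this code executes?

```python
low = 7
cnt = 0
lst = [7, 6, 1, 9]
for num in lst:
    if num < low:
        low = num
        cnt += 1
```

Let's trace through this code step by step.

Initialize: low = 7
Initialize: cnt = 0
Initialize: lst = [7, 6, 1, 9]
Entering loop: for num in lst:

After execution: cnt = 2
2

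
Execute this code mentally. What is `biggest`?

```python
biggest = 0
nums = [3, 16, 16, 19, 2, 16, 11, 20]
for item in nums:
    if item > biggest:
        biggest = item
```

Let's trace through this code step by step.

Initialize: biggest = 0
Initialize: nums = [3, 16, 16, 19, 2, 16, 11, 20]
Entering loop: for item in nums:

After execution: biggest = 20
20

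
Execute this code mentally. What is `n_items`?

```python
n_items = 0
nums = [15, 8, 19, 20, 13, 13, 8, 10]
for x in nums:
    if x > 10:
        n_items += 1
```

Let's trace through this code step by step.

Initialize: n_items = 0
Initialize: nums = [15, 8, 19, 20, 13, 13, 8, 10]
Entering loop: for x in nums:

After execution: n_items = 5
5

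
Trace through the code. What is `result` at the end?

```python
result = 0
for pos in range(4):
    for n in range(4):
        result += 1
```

Let's trace through this code step by step.

Initialize: result = 0
Entering loop: for pos in range(4):

After execution: result = 16
16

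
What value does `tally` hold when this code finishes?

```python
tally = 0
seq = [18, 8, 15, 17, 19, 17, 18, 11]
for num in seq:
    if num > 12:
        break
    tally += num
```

Let's trace through this code step by step.

Initialize: tally = 0
Initialize: seq = [18, 8, 15, 17, 19, 17, 18, 11]
Entering loop: for num in seq:

After execution: tally = 0
0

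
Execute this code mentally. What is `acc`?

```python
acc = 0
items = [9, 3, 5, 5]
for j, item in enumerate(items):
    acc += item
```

Let's trace through this code step by step.

Initialize: acc = 0
Initialize: items = [9, 3, 5, 5]
Entering loop: for j, item in enumerate(items):

After execution: acc = 22
22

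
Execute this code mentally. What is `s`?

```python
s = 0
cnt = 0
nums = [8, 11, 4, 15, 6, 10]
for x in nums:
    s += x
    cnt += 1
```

Let's trace through this code step by step.

Initialize: s = 0
Initialize: cnt = 0
Initialize: nums = [8, 11, 4, 15, 6, 10]
Entering loop: for x in nums:

After execution: s = 54
54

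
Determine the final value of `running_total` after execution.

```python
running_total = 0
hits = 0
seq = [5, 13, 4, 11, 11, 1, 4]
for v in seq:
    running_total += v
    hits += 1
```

Let's trace through this code step by step.

Initialize: running_total = 0
Initialize: hits = 0
Initialize: seq = [5, 13, 4, 11, 11, 1, 4]
Entering loop: for v in seq:

After execution: running_total = 49
49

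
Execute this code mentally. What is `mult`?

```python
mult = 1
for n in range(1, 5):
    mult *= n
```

Let's trace through this code step by step.

Initialize: mult = 1
Entering loop: for n in range(1, 5):

After execution: mult = 24
24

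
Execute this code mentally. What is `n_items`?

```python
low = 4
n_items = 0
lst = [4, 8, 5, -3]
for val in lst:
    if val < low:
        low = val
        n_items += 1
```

Let's trace through this code step by step.

Initialize: low = 4
Initialize: n_items = 0
Initialize: lst = [4, 8, 5, -3]
Entering loop: for val in lst:

After execution: n_items = 1
1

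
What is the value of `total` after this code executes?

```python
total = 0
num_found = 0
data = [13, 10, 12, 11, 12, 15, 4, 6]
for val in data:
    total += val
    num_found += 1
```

Let's trace through this code step by step.

Initialize: total = 0
Initialize: num_found = 0
Initialize: data = [13, 10, 12, 11, 12, 15, 4, 6]
Entering loop: for val in data:

After execution: total = 83
83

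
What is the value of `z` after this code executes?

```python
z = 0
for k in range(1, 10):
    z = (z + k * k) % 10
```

Let's trace through this code step by step.

Initialize: z = 0
Entering loop: for k in range(1, 10):

After execution: z = 5
5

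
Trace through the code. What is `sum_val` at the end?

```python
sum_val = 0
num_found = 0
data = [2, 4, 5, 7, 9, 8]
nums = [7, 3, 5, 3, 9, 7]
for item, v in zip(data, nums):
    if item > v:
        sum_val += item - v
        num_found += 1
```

Let's trace through this code step by step.

Initialize: sum_val = 0
Initialize: num_found = 0
Initialize: data = [2, 4, 5, 7, 9, 8]
Initialize: nums = [7, 3, 5, 3, 9, 7]
Entering loop: for item, v in zip(data, nums):

After execution: sum_val = 6
6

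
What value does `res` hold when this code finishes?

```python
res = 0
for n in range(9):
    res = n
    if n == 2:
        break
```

Let's trace through this code step by step.

Initialize: res = 0
Entering loop: for n in range(9):

After execution: res = 2
2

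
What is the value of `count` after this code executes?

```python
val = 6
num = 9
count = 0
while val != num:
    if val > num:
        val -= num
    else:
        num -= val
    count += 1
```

Let's trace through this code step by step.

Initialize: val = 6
Initialize: num = 9
Initialize: count = 0
Entering loop: while val != num:

After execution: count = 2
2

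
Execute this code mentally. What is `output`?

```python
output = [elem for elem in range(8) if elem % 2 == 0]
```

Let's trace through this code step by step.

Initialize: output = [elem for elem in range(8) if elem % 2 == 0]

After execution: output = [0, 2, 4, 6]
[0, 2, 4, 6]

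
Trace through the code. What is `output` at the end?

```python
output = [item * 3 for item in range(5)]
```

Let's trace through this code step by step.

Initialize: output = [item * 3 for item in range(5)]

After execution: output = [0, 3, 6, 9, 12]
[0, 3, 6, 9, 12]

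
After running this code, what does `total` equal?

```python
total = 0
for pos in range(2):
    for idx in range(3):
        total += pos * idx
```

Let's trace through this code step by step.

Initialize: total = 0
Entering loop: for pos in range(2):

After execution: total = 3
3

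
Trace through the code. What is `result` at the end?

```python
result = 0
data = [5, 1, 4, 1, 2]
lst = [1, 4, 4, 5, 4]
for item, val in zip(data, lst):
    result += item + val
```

Let's trace through this code step by step.

Initialize: result = 0
Initialize: data = [5, 1, 4, 1, 2]
Initialize: lst = [1, 4, 4, 5, 4]
Entering loop: for item, val in zip(data, lst):

After execution: result = 31
31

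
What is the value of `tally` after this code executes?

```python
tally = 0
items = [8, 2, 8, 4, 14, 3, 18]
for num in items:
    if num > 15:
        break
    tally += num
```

Let's trace through this code step by step.

Initialize: tally = 0
Initialize: items = [8, 2, 8, 4, 14, 3, 18]
Entering loop: for num in items:

After execution: tally = 39
39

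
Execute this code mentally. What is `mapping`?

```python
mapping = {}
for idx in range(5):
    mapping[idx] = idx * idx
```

Let's trace through this code step by step.

Initialize: mapping = {}
Entering loop: for idx in range(5):

After execution: mapping = {0: 0, 1: 1, 2: 4, 3: 9, 4: 16}
{0: 0, 1: 1, 2: 4, 3: 9, 4: 16}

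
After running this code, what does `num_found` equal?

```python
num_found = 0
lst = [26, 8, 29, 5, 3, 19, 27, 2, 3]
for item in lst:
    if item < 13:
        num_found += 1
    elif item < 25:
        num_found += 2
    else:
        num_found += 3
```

Let's trace through this code step by step.

Initialize: num_found = 0
Initialize: lst = [26, 8, 29, 5, 3, 19, 27, 2, 3]
Entering loop: for item in lst:

After execution: num_found = 16
16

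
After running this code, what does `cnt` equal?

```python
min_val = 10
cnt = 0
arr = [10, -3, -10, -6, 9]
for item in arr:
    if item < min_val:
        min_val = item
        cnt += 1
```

Let's trace through this code step by step.

Initialize: min_val = 10
Initialize: cnt = 0
Initialize: arr = [10, -3, -10, -6, 9]
Entering loop: for item in arr:

After execution: cnt = 2
2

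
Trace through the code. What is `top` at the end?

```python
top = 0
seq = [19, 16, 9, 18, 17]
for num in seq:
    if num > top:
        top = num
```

Let's trace through this code step by step.

Initialize: top = 0
Initialize: seq = [19, 16, 9, 18, 17]
Entering loop: for num in seq:

After execution: top = 19
19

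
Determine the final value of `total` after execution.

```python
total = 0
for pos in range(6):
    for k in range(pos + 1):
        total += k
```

Let's trace through this code step by step.

Initialize: total = 0
Entering loop: for pos in range(6):

After execution: total = 35
35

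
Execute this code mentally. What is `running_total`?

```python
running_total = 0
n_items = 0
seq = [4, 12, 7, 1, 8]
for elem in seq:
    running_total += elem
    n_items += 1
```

Let's trace through this code step by step.

Initialize: running_total = 0
Initialize: n_items = 0
Initialize: seq = [4, 12, 7, 1, 8]
Entering loop: for elem in seq:

After execution: running_total = 32
32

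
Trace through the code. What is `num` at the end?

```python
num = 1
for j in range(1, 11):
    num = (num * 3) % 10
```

Let's trace through this code step by step.

Initialize: num = 1
Entering loop: for j in range(1, 11):

After execution: num = 9
9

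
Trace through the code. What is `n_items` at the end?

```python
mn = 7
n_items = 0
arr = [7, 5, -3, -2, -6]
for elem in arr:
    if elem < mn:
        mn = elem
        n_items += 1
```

Let's trace through this code step by step.

Initialize: mn = 7
Initialize: n_items = 0
Initialize: arr = [7, 5, -3, -2, -6]
Entering loop: for elem in arr:

After execution: n_items = 3
3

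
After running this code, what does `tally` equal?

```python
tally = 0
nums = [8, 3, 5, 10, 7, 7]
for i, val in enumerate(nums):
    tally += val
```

Let's trace through this code step by step.

Initialize: tally = 0
Initialize: nums = [8, 3, 5, 10, 7, 7]
Entering loop: for i, val in enumerate(nums):

After execution: tally = 40
40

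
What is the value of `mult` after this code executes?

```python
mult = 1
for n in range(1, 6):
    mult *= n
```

Let's trace through this code step by step.

Initialize: mult = 1
Entering loop: for n in range(1, 6):

After execution: mult = 120
120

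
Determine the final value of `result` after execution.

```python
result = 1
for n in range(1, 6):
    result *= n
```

Let's trace through this code step by step.

Initialize: result = 1
Entering loop: for n in range(1, 6):

After execution: result = 120
120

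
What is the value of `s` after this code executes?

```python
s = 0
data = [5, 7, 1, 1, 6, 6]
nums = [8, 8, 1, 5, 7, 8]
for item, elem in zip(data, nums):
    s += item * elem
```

Let's trace through this code step by step.

Initialize: s = 0
Initialize: data = [5, 7, 1, 1, 6, 6]
Initialize: nums = [8, 8, 1, 5, 7, 8]
Entering loop: for item, elem in zip(data, nums):

After execution: s = 192
192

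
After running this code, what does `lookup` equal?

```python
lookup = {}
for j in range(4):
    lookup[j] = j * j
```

Let's trace through this code step by step.

Initialize: lookup = {}
Entering loop: for j in range(4):

After execution: lookup = {0: 0, 1: 1, 2: 4, 3: 9}
{0: 0, 1: 1, 2: 4, 3: 9}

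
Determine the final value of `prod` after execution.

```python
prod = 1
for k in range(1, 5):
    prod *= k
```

Let's trace through this code step by step.

Initialize: prod = 1
Entering loop: for k in range(1, 5):

After execution: prod = 24
24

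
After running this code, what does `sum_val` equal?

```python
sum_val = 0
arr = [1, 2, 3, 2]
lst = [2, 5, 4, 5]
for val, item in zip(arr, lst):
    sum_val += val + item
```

Let's trace through this code step by step.

Initialize: sum_val = 0
Initialize: arr = [1, 2, 3, 2]
Initialize: lst = [2, 5, 4, 5]
Entering loop: for val, item in zip(arr, lst):

After execution: sum_val = 24
24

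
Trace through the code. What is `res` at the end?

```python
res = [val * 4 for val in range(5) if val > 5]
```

Let's trace through this code step by step.

Initialize: res = [val * 4 for val in range(5) if val > 5]

After execution: res = []
[]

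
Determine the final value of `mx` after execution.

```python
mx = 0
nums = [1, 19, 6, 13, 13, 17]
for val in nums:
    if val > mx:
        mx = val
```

Let's trace through this code step by step.

Initialize: mx = 0
Initialize: nums = [1, 19, 6, 13, 13, 17]
Entering loop: for val in nums:

After execution: mx = 19
19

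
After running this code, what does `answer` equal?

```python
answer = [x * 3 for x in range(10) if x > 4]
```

Let's trace through this code step by step.

Initialize: answer = [x * 3 for x in range(10) if x > 4]

After execution: answer = [15, 18, 21, 24, 27]
[15, 18, 21, 24, 27]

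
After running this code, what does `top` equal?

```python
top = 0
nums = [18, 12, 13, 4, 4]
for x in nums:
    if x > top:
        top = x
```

Let's trace through this code step by step.

Initialize: top = 0
Initialize: nums = [18, 12, 13, 4, 4]
Entering loop: for x in nums:

After execution: top = 18
18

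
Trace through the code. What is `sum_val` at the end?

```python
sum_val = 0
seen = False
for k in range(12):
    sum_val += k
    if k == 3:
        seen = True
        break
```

Let's trace through this code step by step.

Initialize: sum_val = 0
Initialize: seen = False
Entering loop: for k in range(12):

After execution: sum_val = 6
6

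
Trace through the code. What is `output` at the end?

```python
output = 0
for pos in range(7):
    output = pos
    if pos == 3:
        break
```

Let's trace through this code step by step.

Initialize: output = 0
Entering loop: for pos in range(7):

After execution: output = 3
3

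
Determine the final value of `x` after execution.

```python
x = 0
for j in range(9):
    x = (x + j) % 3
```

Let's trace through this code step by step.

Initialize: x = 0
Entering loop: for j in range(9):

After execution: x = 0
0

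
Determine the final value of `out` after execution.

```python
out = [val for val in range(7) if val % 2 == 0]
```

Let's trace through this code step by step.

Initialize: out = [val for val in range(7) if val % 2 == 0]

After execution: out = [0, 2, 4, 6]
[0, 2, 4, 6]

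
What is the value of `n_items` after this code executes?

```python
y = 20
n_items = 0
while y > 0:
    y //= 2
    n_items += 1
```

Let's trace through this code step by step.

Initialize: y = 20
Initialize: n_items = 0
Entering loop: while y > 0:

After execution: n_items = 5
5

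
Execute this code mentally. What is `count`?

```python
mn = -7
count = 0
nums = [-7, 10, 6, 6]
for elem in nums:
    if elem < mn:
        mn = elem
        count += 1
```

Let's trace through this code step by step.

Initialize: mn = -7
Initialize: count = 0
Initialize: nums = [-7, 10, 6, 6]
Entering loop: for elem in nums:

After execution: count = 0
0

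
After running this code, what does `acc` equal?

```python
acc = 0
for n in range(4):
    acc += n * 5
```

Let's trace through this code step by step.

Initialize: acc = 0
Entering loop: for n in range(4):

After execution: acc = 30
30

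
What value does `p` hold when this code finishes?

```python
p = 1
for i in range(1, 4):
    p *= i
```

Let's trace through this code step by step.

Initialize: p = 1
Entering loop: for i in range(1, 4):

After execution: p = 6
6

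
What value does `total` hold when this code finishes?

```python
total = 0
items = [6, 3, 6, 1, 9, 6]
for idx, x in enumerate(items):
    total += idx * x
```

Let's trace through this code step by step.

Initialize: total = 0
Initialize: items = [6, 3, 6, 1, 9, 6]
Entering loop: for idx, x in enumerate(items):

After execution: total = 84
84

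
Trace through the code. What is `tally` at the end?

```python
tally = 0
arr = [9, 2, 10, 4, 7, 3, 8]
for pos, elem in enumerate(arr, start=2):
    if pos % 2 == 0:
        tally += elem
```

Let's trace through this code step by step.

Initialize: tally = 0
Initialize: arr = [9, 2, 10, 4, 7, 3, 8]
Entering loop: for pos, elem in enumerate(arr, start=2):

After execution: tally = 34
34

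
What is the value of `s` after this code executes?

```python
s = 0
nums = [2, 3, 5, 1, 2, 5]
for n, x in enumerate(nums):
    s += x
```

Let's trace through this code step by step.

Initialize: s = 0
Initialize: nums = [2, 3, 5, 1, 2, 5]
Entering loop: for n, x in enumerate(nums):

After execution: s = 18
18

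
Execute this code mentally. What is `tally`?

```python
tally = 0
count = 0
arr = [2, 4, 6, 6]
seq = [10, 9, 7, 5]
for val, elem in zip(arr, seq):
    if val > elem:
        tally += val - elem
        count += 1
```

Let's trace through this code step by step.

Initialize: tally = 0
Initialize: count = 0
Initialize: arr = [2, 4, 6, 6]
Initialize: seq = [10, 9, 7, 5]
Entering loop: for val, elem in zip(arr, seq):

After execution: tally = 1
1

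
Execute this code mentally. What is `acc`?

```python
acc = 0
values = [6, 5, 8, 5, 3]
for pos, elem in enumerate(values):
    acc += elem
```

Let's trace through this code step by step.

Initialize: acc = 0
Initialize: values = [6, 5, 8, 5, 3]
Entering loop: for pos, elem in enumerate(values):

After execution: acc = 27
27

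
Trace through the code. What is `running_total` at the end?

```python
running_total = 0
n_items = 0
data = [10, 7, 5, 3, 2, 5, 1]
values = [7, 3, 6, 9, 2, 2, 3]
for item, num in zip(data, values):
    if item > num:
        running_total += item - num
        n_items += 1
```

Let's trace through this code step by step.

Initialize: running_total = 0
Initialize: n_items = 0
Initialize: data = [10, 7, 5, 3, 2, 5, 1]
Initialize: values = [7, 3, 6, 9, 2, 2, 3]
Entering loop: for item, num in zip(data, values):

After execution: running_total = 10
10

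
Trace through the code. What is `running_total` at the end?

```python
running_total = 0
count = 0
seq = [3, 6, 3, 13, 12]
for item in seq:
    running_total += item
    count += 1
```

Let's trace through this code step by step.

Initialize: running_total = 0
Initialize: count = 0
Initialize: seq = [3, 6, 3, 13, 12]
Entering loop: for item in seq:

After execution: running_total = 37
37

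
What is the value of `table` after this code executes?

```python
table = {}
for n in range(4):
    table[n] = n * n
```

Let's trace through this code step by step.

Initialize: table = {}
Entering loop: for n in range(4):

After execution: table = {0: 0, 1: 1, 2: 4, 3: 9}
{0: 0, 1: 1, 2: 4, 3: 9}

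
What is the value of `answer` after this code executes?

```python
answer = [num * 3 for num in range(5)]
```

Let's trace through this code step by step.

Initialize: answer = [num * 3 for num in range(5)]

After execution: answer = [0, 3, 6, 9, 12]
[0, 3, 6, 9, 12]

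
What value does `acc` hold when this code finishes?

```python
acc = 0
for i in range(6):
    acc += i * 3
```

Let's trace through this code step by step.

Initialize: acc = 0
Entering loop: for i in range(6):

After execution: acc = 45
45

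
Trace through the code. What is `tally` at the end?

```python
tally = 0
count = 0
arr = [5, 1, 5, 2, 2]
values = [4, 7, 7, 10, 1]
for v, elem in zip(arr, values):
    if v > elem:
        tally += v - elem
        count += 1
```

Let's trace through this code step by step.

Initialize: tally = 0
Initialize: count = 0
Initialize: arr = [5, 1, 5, 2, 2]
Initialize: values = [4, 7, 7, 10, 1]
Entering loop: for v, elem in zip(arr, values):

After execution: tally = 2
2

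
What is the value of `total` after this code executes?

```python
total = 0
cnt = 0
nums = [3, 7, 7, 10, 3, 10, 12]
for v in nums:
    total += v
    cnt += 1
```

Let's trace through this code step by step.

Initialize: total = 0
Initialize: cnt = 0
Initialize: nums = [3, 7, 7, 10, 3, 10, 12]
Entering loop: for v in nums:

After execution: total = 52
52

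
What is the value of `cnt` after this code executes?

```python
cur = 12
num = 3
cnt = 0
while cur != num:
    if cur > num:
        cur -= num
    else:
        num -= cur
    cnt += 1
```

Let's trace through this code step by step.

Initialize: cur = 12
Initialize: num = 3
Initialize: cnt = 0
Entering loop: while cur != num:

After execution: cnt = 3
3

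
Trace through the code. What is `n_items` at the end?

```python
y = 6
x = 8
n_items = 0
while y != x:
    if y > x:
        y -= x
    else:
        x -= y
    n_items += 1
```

Let's trace through this code step by step.

Initialize: y = 6
Initialize: x = 8
Initialize: n_items = 0
Entering loop: while y != x:

After execution: n_items = 3
3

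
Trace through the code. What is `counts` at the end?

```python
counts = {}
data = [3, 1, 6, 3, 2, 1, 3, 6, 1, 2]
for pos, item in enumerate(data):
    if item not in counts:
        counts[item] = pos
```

Let's trace through this code step by step.

Initialize: counts = {}
Initialize: data = [3, 1, 6, 3, 2, 1, 3, 6, 1, 2]
Entering loop: for pos, item in enumerate(data):

After execution: counts = {3: 0, 1: 1, 6: 2, 2: 4}
{3: 0, 1: 1, 6: 2, 2: 4}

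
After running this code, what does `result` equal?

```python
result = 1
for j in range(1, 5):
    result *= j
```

Let's trace through this code step by step.

Initialize: result = 1
Entering loop: for j in range(1, 5):

After execution: result = 24
24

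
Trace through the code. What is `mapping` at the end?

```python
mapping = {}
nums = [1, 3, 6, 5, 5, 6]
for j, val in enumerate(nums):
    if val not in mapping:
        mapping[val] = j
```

Let's trace through this code step by step.

Initialize: mapping = {}
Initialize: nums = [1, 3, 6, 5, 5, 6]
Entering loop: for j, val in enumerate(nums):

After execution: mapping = {1: 0, 3: 1, 6: 2, 5: 3}
{1: 0, 3: 1, 6: 2, 5: 3}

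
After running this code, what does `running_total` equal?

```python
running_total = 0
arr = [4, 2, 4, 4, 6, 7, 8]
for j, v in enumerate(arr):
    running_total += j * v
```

Let's trace through this code step by step.

Initialize: running_total = 0
Initialize: arr = [4, 2, 4, 4, 6, 7, 8]
Entering loop: for j, v in enumerate(arr):

After execution: running_total = 129
129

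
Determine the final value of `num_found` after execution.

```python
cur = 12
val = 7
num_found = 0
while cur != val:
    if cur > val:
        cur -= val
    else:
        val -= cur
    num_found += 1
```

Let's trace through this code step by step.

Initialize: cur = 12
Initialize: val = 7
Initialize: num_found = 0
Entering loop: while cur != val:

After execution: num_found = 5
5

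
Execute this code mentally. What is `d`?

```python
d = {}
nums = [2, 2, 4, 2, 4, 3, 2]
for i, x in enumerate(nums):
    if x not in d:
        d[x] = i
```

Let's trace through this code step by step.

Initialize: d = {}
Initialize: nums = [2, 2, 4, 2, 4, 3, 2]
Entering loop: for i, x in enumerate(nums):

After execution: d = {2: 0, 4: 2, 3: 5}
{2: 0, 4: 2, 3: 5}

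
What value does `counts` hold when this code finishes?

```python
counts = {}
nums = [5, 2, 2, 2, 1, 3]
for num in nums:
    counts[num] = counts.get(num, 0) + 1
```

Let's trace through this code step by step.

Initialize: counts = {}
Initialize: nums = [5, 2, 2, 2, 1, 3]
Entering loop: for num in nums:

After execution: counts = {5: 1, 2: 3, 1: 1, 3: 1}
{5: 1, 2: 3, 1: 1, 3: 1}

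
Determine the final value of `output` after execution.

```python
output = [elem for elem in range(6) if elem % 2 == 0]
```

Let's trace through this code step by step.

Initialize: output = [elem for elem in range(6) if elem % 2 == 0]

After execution: output = [0, 2, 4]
[0, 2, 4]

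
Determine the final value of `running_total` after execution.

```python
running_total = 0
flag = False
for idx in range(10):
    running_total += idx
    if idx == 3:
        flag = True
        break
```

Let's trace through this code step by step.

Initialize: running_total = 0
Initialize: flag = False
Entering loop: for idx in range(10):

After execution: running_total = 6
6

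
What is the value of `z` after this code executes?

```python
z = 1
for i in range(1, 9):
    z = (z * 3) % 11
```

Let's trace through this code step by step.

Initialize: z = 1
Entering loop: for i in range(1, 9):

After execution: z = 5
5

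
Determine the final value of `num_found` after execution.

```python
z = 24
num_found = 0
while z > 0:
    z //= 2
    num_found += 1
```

Let's trace through this code step by step.

Initialize: z = 24
Initialize: num_found = 0
Entering loop: while z > 0:

After execution: num_found = 5
5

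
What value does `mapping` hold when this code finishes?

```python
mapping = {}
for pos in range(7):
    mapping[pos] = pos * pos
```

Let's trace through this code step by step.

Initialize: mapping = {}
Entering loop: for pos in range(7):

After execution: mapping = {0: 0, 1: 1, 2: 4, 3: 9, 4: 16, 5: 25, 6: 36}
{0: 0, 1: 1, 2: 4, 3: 9, 4: 16, 5: 25, 6: 36}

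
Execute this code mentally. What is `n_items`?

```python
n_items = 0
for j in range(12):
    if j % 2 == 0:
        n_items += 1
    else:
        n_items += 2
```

Let's trace through this code step by step.

Initialize: n_items = 0
Entering loop: for j in range(12):

After execution: n_items = 18
18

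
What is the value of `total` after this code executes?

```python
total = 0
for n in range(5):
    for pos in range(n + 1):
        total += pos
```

Let's trace through this code step by step.

Initialize: total = 0
Entering loop: for n in range(5):

After execution: total = 20
20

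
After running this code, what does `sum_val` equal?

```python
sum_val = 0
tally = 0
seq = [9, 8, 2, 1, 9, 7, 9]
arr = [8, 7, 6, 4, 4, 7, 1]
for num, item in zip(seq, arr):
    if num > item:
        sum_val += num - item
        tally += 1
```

Let's trace through this code step by step.

Initialize: sum_val = 0
Initialize: tally = 0
Initialize: seq = [9, 8, 2, 1, 9, 7, 9]
Initialize: arr = [8, 7, 6, 4, 4, 7, 1]
Entering loop: for num, item in zip(seq, arr):

After execution: sum_val = 15
15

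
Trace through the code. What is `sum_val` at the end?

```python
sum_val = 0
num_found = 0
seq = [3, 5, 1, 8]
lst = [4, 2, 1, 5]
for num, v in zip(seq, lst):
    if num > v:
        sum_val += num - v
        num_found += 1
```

Let's trace through this code step by step.

Initialize: sum_val = 0
Initialize: num_found = 0
Initialize: seq = [3, 5, 1, 8]
Initialize: lst = [4, 2, 1, 5]
Entering loop: for num, v in zip(seq, lst):

After execution: sum_val = 6
6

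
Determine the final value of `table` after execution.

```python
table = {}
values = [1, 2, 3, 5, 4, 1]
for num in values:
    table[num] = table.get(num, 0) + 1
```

Let's trace through this code step by step.

Initialize: table = {}
Initialize: values = [1, 2, 3, 5, 4, 1]
Entering loop: for num in values:

After execution: table = {1: 2, 2: 1, 3: 1, 5: 1, 4: 1}
{1: 2, 2: 1, 3: 1, 5: 1, 4: 1}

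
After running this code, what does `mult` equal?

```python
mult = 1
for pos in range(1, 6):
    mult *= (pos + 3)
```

Let's trace through this code step by step.

Initialize: mult = 1
Entering loop: for pos in range(1, 6):

After execution: mult = 6720
6720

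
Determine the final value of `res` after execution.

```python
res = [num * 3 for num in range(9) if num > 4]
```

Let's trace through this code step by step.

Initialize: res = [num * 3 for num in range(9) if num > 4]

After execution: res = [15, 18, 21, 24]
[15, 18, 21, 24]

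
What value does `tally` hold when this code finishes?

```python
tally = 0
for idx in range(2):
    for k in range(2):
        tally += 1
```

Let's trace through this code step by step.

Initialize: tally = 0
Entering loop: for idx in range(2):

After execution: tally = 4
4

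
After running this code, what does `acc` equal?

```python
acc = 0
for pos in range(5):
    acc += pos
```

Let's trace through this code step by step.

Initialize: acc = 0
Entering loop: for pos in range(5):

After execution: acc = 10
10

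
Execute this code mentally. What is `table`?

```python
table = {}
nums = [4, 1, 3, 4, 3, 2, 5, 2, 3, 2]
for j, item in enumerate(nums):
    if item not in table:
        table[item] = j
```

Let's trace through this code step by step.

Initialize: table = {}
Initialize: nums = [4, 1, 3, 4, 3, 2, 5, 2, 3, 2]
Entering loop: for j, item in enumerate(nums):

After execution: table = {4: 0, 1: 1, 3: 2, 2: 5, 5: 6}
{4: 0, 1: 1, 3: 2, 2: 5, 5: 6}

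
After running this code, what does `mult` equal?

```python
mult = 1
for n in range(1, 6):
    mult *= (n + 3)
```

Let's trace through this code step by step.

Initialize: mult = 1
Entering loop: for n in range(1, 6):

After execution: mult = 6720
6720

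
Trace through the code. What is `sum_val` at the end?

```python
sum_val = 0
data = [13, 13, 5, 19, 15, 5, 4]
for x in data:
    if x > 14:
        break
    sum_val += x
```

Let's trace through this code step by step.

Initialize: sum_val = 0
Initialize: data = [13, 13, 5, 19, 15, 5, 4]
Entering loop: for x in data:

After execution: sum_val = 31
31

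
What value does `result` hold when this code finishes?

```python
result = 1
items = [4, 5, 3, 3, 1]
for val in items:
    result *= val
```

Let's trace through this code step by step.

Initialize: result = 1
Initialize: items = [4, 5, 3, 3, 1]
Entering loop: for val in items:

After execution: result = 180
180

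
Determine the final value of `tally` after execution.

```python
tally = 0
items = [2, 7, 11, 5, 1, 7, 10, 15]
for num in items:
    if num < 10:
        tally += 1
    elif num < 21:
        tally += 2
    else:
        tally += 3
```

Let's trace through this code step by step.

Initialize: tally = 0
Initialize: items = [2, 7, 11, 5, 1, 7, 10, 15]
Entering loop: for num in items:

After execution: tally = 11
11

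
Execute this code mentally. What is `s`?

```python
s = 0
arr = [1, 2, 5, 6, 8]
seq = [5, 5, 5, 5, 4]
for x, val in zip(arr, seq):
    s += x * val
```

Let's trace through this code step by step.

Initialize: s = 0
Initialize: arr = [1, 2, 5, 6, 8]
Initialize: seq = [5, 5, 5, 5, 4]
Entering loop: for x, val in zip(arr, seq):

After execution: s = 102
102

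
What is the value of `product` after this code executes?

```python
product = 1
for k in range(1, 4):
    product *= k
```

Let's trace through this code step by step.

Initialize: product = 1
Entering loop: for k in range(1, 4):

After execution: product = 6
6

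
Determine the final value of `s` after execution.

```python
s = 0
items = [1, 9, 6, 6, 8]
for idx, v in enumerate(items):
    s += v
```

Let's trace through this code step by step.

Initialize: s = 0
Initialize: items = [1, 9, 6, 6, 8]
Entering loop: for idx, v in enumerate(items):

After execution: s = 30
30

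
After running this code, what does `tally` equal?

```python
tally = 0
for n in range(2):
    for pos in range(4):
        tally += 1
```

Let's trace through this code step by step.

Initialize: tally = 0
Entering loop: for n in range(2):

After execution: tally = 8
8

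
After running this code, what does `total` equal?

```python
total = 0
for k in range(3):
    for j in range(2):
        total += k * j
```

Let's trace through this code step by step.

Initialize: total = 0
Entering loop: for k in range(3):

After execution: total = 3
3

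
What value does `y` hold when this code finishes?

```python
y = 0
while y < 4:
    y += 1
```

Let's trace through this code step by step.

Initialize: y = 0
Entering loop: while y < 4:

After execution: y = 4
4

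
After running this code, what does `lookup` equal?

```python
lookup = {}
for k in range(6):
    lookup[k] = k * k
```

Let's trace through this code step by step.

Initialize: lookup = {}
Entering loop: for k in range(6):

After execution: lookup = {0: 0, 1: 1, 2: 4, 3: 9, 4: 16, 5: 25}
{0: 0, 1: 1, 2: 4, 3: 9, 4: 16, 5: 25}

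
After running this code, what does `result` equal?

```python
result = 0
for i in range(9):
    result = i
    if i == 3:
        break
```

Let's trace through this code step by step.

Initialize: result = 0
Entering loop: for i in range(9):

After execution: result = 3
3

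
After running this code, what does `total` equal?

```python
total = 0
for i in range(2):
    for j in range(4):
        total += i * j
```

Let's trace through this code step by step.

Initialize: total = 0
Entering loop: for i in range(2):

After execution: total = 6
6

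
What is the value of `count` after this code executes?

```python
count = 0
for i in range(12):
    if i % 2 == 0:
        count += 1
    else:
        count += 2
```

Let's trace through this code step by step.

Initialize: count = 0
Entering loop: for i in range(12):

After execution: count = 18
18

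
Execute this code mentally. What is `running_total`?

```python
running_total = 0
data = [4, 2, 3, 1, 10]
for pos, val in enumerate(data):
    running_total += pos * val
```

Let's trace through this code step by step.

Initialize: running_total = 0
Initialize: data = [4, 2, 3, 1, 10]
Entering loop: for pos, val in enumerate(data):

After execution: running_total = 51
51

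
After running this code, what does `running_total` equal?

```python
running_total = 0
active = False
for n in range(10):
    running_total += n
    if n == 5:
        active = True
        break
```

Let's trace through this code step by step.

Initialize: running_total = 0
Initialize: active = False
Entering loop: for n in range(10):

After execution: running_total = 15
15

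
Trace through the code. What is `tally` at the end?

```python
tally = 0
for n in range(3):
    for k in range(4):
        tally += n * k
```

Let's trace through this code step by step.

Initialize: tally = 0
Entering loop: for n in range(3):

After execution: tally = 18
18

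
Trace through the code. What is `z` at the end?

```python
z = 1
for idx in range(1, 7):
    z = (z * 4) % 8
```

Let's trace through this code step by step.

Initialize: z = 1
Entering loop: for idx in range(1, 7):

After execution: z = 0
0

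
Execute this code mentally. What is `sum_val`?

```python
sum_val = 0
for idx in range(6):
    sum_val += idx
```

Let's trace through this code step by step.

Initialize: sum_val = 0
Entering loop: for idx in range(6):

After execution: sum_val = 15
15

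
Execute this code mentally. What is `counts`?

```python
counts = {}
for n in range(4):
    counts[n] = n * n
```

Let's trace through this code step by step.

Initialize: counts = {}
Entering loop: for n in range(4):

After execution: counts = {0: 0, 1: 1, 2: 4, 3: 9}
{0: 0, 1: 1, 2: 4, 3: 9}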